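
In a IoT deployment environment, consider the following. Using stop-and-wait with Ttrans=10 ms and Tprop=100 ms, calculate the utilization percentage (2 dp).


Given: Ttrans = 10 ms, Tprop = 100 ms
RTT = 2 * Tprop = 2 * 100 = 200 ms
U = Ttrans / (Ttrans + RTT)
U = 10 / (10 + 200)
U = 10 / 210 = 0.047619
U% = 4.76%

4.76


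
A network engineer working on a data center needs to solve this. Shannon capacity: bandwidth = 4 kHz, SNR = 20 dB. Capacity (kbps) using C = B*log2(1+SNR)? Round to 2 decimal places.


Given: B = 4 kHz, SNR = 20 dB
SNR linear = 10^(20/10) = 100
1 + SNR = 101
log2(101) = 6.6582114828
C = 4 * 1000 * 6.6582114828 = 26632.8459 bps
C = 26.632846 kbps -> 26.63 kbps (2 dp)

26.63


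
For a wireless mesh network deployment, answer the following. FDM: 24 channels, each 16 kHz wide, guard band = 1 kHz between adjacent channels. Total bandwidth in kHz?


Given: 24 channels, 16 kHz each, guard = 1 kHz
Channel bandwidth = 24 * 16 = 384 kHz
Guard bands = 23 gaps * 1 kHz = 23 kHz
Total = 384 + 23 = 407 kHz

407


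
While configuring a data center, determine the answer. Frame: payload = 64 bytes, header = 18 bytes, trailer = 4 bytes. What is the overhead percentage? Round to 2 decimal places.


Given: payload = 64 B, header = 18 B, trailer = 4 B
Overhead bytes = header + trailer = 18 + 4 = 22
Total frame = payload + overhead = 64 + 22 = 86
Overhead % = 22 / 86 * 100 = 25.5814% -> 25.58% (2 dp)

25.58


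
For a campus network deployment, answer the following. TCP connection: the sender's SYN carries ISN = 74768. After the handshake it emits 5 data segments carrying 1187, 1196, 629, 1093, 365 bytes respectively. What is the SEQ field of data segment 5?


The SYN occupies sequence number ISN = 74768, so the first data byte is ISN + 1 = 74769.
SEQ of data segment i = (ISN + 1) + sum of payload sizes of segments 1..i-1.
Segment 1: SEQ = 74769, payload = 1187 bytes
Segment 2: SEQ = 75956, payload = 1196 bytes
Segment 3: SEQ = 77152, payload = 629 bytes
Segment 4: SEQ = 77781, payload = 1093 bytes
Segment 5: SEQ = 78874, payload = 365 bytes
SEQ of segment 5 = 74769 + 1187 + 1196 + 629 + 1093 = 78874

78874


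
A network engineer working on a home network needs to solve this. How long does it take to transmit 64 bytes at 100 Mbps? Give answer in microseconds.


Given: packet = 64 bytes, bandwidth = 100 Mbps
Packet in bits = 64 * 8 = 512 bits
Bandwidth = 100 * 10^6 = 100000000 bps
Time = 512 / 100000000 seconds
Time in us = 512 * 10^6 / 100000000 = 5.12

5.12


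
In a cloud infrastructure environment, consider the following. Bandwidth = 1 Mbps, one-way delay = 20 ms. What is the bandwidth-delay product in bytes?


Given: bandwidth = 1 Mbps, delay = 20 ms
BDP in bits = 1 * 10^6 * 20 / 1000
BDP in bits = 20000
BDP in bytes = 20000 / 8 = 2500

2500


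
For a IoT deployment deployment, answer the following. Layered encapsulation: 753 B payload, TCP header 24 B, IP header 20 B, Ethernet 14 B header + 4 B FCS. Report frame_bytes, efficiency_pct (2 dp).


TCP segment = 753 + 24 = 777 B
IP packet = 777 + 20 = 797 B
Ethernet frame = 797 + 14 + 4 = 815 B
Efficiency = app / frame = 753 / 815 = 0.923926 = 92.3926% -> 92.39% (2 dp)

815, 92.39


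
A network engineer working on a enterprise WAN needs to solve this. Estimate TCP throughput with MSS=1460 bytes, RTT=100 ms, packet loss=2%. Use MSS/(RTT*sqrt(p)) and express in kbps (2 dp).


Given: MSS = 1460 bytes, RTT = 100 ms, loss = 2%
RTT in seconds = 100 / 1000 = 0.1
Loss rate = 2% = 0.02
sqrt(loss) = sqrt(0.02) = 0.141421356237
Throughput (bytes/s) = 1460 / (0.1 * 0.141421356237) = 103237.5901
Throughput (kbps) = 103237.5901 * 8 / 1000 = 825.900720 -> 825.90 kbps (2 dp)

825.90


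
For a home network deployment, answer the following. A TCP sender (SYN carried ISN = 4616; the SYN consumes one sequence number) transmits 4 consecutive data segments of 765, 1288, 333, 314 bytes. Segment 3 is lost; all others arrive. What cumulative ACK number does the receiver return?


SYN uses sequence number 4616; first data byte = ISN + 1 = 4617.
Segment 1: SEQ = 4617, len = 765 B, covers [4617, 5381]
Segment 2: SEQ = 5382, len = 1288 B, covers [5382, 6669]
Segment 3: SEQ = 6670, len = 333 B, covers [6670, 7002] [LOST]
Segment 4: SEQ = 7003, len = 314 B, covers [7003, 7316]
In-order data received: bytes [4617, 6669] (segments 1..2).
Segment 3 missing -> gap begins at byte 6670; later segments buffered out of order.
Cumulative ACK = next expected in-order byte = 4617 + 765 + 1288 = 6670

6670


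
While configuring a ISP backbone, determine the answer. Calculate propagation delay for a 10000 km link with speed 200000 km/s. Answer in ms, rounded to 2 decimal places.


Given: distance = 10000 km, speed = 200000 km/s
Delay = distance / speed = 10000 / 200000 seconds
Delay in ms = 10000 * 1000 / 200000
Delay = 50.0000 ms
Rounded to 2 dp = 50.00 ms

50.00


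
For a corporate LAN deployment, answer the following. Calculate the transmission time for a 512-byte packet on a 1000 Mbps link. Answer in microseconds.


Given: packet = 512 bytes, bandwidth = 1000 Mbps
Packet in bits = 512 * 8 = 4096 bits
Bandwidth = 1000 * 10^6 = 1000000000 bps
Time = 4096 / 1000000000 seconds
Time in us = 4096 * 10^6 / 1000000000 = 4.096

4.096


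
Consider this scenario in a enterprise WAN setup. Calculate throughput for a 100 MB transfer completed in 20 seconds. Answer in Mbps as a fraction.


Given: file = 100 MB, time = 20 s
File in Mb = 100 * 8 = 800 Mb
Throughput = 800 / 20 Mbps
Throughput = 40 Mbps

40


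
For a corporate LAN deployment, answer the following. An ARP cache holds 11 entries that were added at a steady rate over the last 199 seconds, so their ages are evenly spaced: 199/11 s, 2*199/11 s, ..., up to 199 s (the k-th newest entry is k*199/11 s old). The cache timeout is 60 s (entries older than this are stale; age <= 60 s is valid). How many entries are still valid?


Ages are k * 199/11 s for k = 1..11 (spacing = 18.0909 s).
Entry k is valid iff k * 199/11 <= 60 iff k <= 11 * 60 / 199 = 3.3166
n_valid = floor(3.3166) = 3
(n_stale = 11 - 3 = 8)

3


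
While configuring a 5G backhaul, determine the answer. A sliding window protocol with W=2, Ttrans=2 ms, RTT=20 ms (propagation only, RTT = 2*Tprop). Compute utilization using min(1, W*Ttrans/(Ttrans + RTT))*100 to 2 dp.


Given: W = 2, Ttrans = 2 ms, RTT = 20 ms (= 2 * Tprop, Tprop = 10 ms)
Cycle time = Ttrans + RTT = 2 + 20 = 22 ms (first packet sent until its ACK returns)
W * Ttrans = 2 * 2 = 4 ms of sending per cycle
W * Ttrans / (Ttrans + RTT) = 4 / 22 = 0.181818
U = min(1, 0.181818) = 0.181818
U% = 18.18%

18.18


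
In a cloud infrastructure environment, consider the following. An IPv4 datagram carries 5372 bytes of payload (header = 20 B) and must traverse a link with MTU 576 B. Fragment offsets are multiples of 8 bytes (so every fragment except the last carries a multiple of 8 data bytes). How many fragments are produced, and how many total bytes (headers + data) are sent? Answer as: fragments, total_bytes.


Max data per non-final fragment = floor((MTU - header)/8)*8 = floor((576 - 20)/8)*8 = floor(556/8)*8 = 552 B
Final fragment needs no 8-byte alignment: it can carry up to MTU - header = 556 B
Non-final fragments needed = ceil((payload - 556) / 552) = ceil(4816/552) = ceil(8.7246) = 9
Number of fragments = 9 + 1 = 10
Fragment sizes (data): 9 * 552 B + 404 B (last, 404 <= 556 OK)
Total bytes sent = payload + n_frags * header = 5372 + 10*20 = 5372 + 200 = 5572 B

10, 5572


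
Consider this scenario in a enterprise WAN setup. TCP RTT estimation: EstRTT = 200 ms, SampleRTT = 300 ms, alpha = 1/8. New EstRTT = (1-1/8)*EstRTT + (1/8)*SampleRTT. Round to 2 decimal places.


Given: EstRTT = 200 ms, SampleRTT = 300 ms, alpha = 1/8
New EstRTT = (1 - alpha) * EstRTT + alpha * SampleRTT
(7/8) * 200 = 175
(1/8) * 300 = 37.5
New EstRTT = 175 + 37.5 = 212.5 ms -> 212.50 ms (2 dp)

212.50


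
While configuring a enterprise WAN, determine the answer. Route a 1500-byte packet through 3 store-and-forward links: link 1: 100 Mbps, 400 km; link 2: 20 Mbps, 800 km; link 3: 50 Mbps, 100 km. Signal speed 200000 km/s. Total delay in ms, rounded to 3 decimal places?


Packet = 1500 bytes = 12000 bits. Store-and-forward: sum (t_trans + t_prop) per link.
Link 1: t_trans = 12000/(100*10^6) s = 0.1200 ms; t_prop = 400/200000 s = 2.0000 ms; subtotal = 2.1200 ms
Link 2: t_trans = 12000/(20*10^6) s = 0.6000 ms; t_prop = 800/200000 s = 4.0000 ms; subtotal = 4.6000 ms
Link 3: t_trans = 12000/(50*10^6) s = 0.2400 ms; t_prop = 100/200000 s = 0.5000 ms; subtotal = 0.7400 ms
End-to-end = 2.1200 + 4.6000 + 0.7400 = 7.4600 ms -> 7.460 ms (3 dp)

7.460


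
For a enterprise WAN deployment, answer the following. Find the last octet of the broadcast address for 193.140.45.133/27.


Given: IP = 193.140.45.133, prefix = /27
Host bits = 32 - 27 = 5
Network last octet = 133 AND mask = 128
Host part size = 2^5 - 1 = 31
Broadcast last octet = 128 OR 31 = 159

159


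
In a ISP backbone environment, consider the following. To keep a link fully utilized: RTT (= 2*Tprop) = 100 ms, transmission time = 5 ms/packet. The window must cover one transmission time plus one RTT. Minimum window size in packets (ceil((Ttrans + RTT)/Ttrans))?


Given: Ttrans = 5 ms, RTT = 100 ms (= 2 * Tprop, Tprop = 50 ms)
Time until first ACK returns = Ttrans + RTT = 5 + 100 = 105 ms
Need W * Ttrans >= Ttrans + RTT  ->  W >= (Ttrans + RTT) / Ttrans
(Ttrans + RTT) / Ttrans = 105 / 5 = 21
W_min = ceil(21) = 21

21


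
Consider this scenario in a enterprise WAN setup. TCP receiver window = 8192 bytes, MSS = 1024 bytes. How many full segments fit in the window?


Given: RWND = 8192 bytes, MSS = 1024 bytes
Full segments = floor(RWND / MSS)
Full segments = floor(8192 / 1024)
Full segments = floor(8.0) = 8

8


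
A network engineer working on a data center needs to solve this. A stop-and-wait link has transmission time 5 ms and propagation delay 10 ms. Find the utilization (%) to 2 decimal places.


Given: Ttrans = 5 ms, Tprop = 10 ms
RTT = 2 * Tprop = 2 * 10 = 20 ms
U = Ttrans / (Ttrans + RTT)
U = 5 / (5 + 20)
U = 5 / 25 = 0.2
U% = 20.00%

20.00


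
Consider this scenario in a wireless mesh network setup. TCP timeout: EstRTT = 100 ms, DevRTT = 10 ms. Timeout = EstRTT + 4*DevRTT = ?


Given: EstRTT = 100 ms, DevRTT = 10 ms
Timeout = EstRTT + 4 * DevRTT
4 * DevRTT = 4 * 10 = 40
Timeout = 100 + 40 = 140 ms

140


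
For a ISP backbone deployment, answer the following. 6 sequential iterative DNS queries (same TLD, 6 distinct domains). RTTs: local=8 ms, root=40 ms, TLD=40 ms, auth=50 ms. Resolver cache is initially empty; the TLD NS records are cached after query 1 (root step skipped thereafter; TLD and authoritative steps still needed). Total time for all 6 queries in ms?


Lookup 1 (cold cache): local + root + TLD + auth = 8 + 40 + 40 + 50 = 138 ms
Lookups 2..6 (TLD NS cached -> skip root; new domain -> still ask TLD and auth): local + TLD + auth = 8 + 40 + 50 = 98 ms each
Remaining 5 lookups: 5 * 98 = 490 ms
Total = 138 + 490 = 628 ms

628


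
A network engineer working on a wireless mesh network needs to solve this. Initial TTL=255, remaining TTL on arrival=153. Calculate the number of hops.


Given: initial TTL = 255, received TTL = 153
Hops = initial TTL - received TTL
Hops = 255 - 153 = 102

102


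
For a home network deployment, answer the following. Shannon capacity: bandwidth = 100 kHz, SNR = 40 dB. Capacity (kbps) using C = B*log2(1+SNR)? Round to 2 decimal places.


Given: B = 100 kHz, SNR = 40 dB
SNR linear = 10^(40/10) = 10000
1 + SNR = 10001
log2(10001) = 13.2878566418
C = 100 * 1000 * 13.2878566418 = 1328785.6642 bps
C = 1328.785664 kbps -> 1328.79 kbps (2 dp)

1328.79


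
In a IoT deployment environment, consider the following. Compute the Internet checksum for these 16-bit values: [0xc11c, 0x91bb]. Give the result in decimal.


Given words: [0xc11c, 0x91bb]
Step 1: Sum all words
Raw sum = 49436 + 37307 = 86743
Step 2: Fold carry: (21207 + 1) = 21208
One's complement = ~21208 & 0xFFFF = 44327

44327


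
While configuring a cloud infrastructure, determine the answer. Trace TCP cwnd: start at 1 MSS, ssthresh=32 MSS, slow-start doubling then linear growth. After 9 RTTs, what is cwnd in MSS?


RTT 0: cwnd = 1 MSS (initial)
RTT 1: cwnd = 2 MSS (slow start, doubled)
RTT 2: cwnd = 4 MSS (slow start, doubled)
RTT 3: cwnd = 8 MSS (slow start, doubled)
RTT 4: cwnd = 16 MSS (slow start, doubled)
RTT 5: cwnd = 32 MSS (slow start, doubled)
RTT 6: cwnd = 33 MSS (congestion avoidance, +1)
RTT 7: cwnd = 34 MSS (congestion avoidance, +1)
RTT 8: cwnd = 35 MSS (congestion avoidance, +1)
RTT 9: cwnd = 36 MSS (congestion avoidance, +1)

36


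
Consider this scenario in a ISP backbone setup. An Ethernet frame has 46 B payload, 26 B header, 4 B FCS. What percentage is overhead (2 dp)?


Given: payload = 46 B, header = 26 B, trailer = 4 B
Overhead bytes = header + trailer = 26 + 4 = 30
Total frame = payload + overhead = 46 + 30 = 76
Overhead % = 30 / 76 * 100 = 39.4737% -> 39.47% (2 dp)

39.47


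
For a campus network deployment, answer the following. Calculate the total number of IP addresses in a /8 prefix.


Given: CIDR prefix /8
Host bits = 32 - 8 = 24
Total addresses = 2^24 = 16777216

16777216


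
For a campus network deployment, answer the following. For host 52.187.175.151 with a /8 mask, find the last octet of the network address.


Given: IP = 52.187.175.151, prefix = /8
Subnet mask = 255.0.0.0
Last octet of IP: 151
Last octet of mask: 0
Network last octet = 151 AND 0 = 0

0


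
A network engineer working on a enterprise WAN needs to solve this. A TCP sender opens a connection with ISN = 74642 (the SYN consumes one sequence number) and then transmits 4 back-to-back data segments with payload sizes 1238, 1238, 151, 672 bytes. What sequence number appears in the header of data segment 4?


The SYN occupies sequence number ISN = 74642, so the first data byte is ISN + 1 = 74643.
SEQ of data segment i = (ISN + 1) + sum of payload sizes of segments 1..i-1.
Segment 1: SEQ = 74643, payload = 1238 bytes
Segment 2: SEQ = 75881, payload = 1238 bytes
Segment 3: SEQ = 77119, payload = 151 bytes
Segment 4: SEQ = 77270, payload = 672 bytes
SEQ of segment 4 = 74643 + 1238 + 1238 + 151 = 77270

77270


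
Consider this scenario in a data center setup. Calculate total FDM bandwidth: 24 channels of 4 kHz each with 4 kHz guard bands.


Given: 24 channels, 4 kHz each, guard = 4 kHz
Channel bandwidth = 24 * 4 = 96 kHz
Guard bands = 23 gaps * 4 kHz = 92 kHz
Total = 96 + 92 = 188 kHz

188


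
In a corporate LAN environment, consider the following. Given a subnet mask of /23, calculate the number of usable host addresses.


Given: subnet mask /23
Host bits = 32 - 23 = 9
Total addresses = 2^9 = 512
Usable hosts = 512 - 2 (network + broadcast) = 510

510


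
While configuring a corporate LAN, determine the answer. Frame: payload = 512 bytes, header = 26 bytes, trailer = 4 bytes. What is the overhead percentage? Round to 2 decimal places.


Given: payload = 512 B, header = 26 B, trailer = 4 B
Overhead bytes = header + trailer = 26 + 4 = 30
Total frame = payload + overhead = 512 + 30 = 542
Overhead % = 30 / 542 * 100 = 5.5351% -> 5.54% (2 dp)

5.54


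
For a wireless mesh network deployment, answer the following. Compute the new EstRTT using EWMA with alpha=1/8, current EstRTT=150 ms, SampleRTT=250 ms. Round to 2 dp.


Given: EstRTT = 150 ms, SampleRTT = 250 ms, alpha = 1/8
New EstRTT = (1 - alpha) * EstRTT + alpha * SampleRTT
(7/8) * 150 = 131.25
(1/8) * 250 = 31.25
New EstRTT = 131.25 + 31.25 = 162.5 ms -> 162.50 ms (2 dp)

162.50


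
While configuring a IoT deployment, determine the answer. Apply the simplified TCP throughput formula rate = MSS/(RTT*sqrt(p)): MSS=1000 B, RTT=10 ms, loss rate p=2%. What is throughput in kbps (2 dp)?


Given: MSS = 1000 bytes, RTT = 10 ms, loss = 2%
RTT in seconds = 10 / 1000 = 0.01
Loss rate = 2% = 0.02
sqrt(loss) = sqrt(0.02) = 0.141421356237
Throughput (bytes/s) = 1000 / (0.01 * 0.141421356237) = 707106.7812
Throughput (kbps) = 707106.7812 * 8 / 1000 = 5656.854249 -> 5656.85 kbps (2 dp)

5656.85


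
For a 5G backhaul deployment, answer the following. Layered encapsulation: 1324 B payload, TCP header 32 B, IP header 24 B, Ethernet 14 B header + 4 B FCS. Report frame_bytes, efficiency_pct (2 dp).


TCP segment = 1324 + 32 = 1356 B
IP packet = 1356 + 24 = 1380 B
Ethernet frame = 1380 + 14 + 4 = 1398 B
Efficiency = app / frame = 1324 / 1398 = 0.947067 = 94.7067% -> 94.71% (2 dp)

1398, 94.71


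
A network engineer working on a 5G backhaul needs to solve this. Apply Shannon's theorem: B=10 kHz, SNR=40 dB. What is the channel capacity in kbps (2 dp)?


Given: B = 10 kHz, SNR = 40 dB
SNR linear = 10^(40/10) = 10000
1 + SNR = 10001
log2(10001) = 13.2878566418
C = 10 * 1000 * 13.2878566418 = 132878.5664 bps
C = 132.878566 kbps -> 132.88 kbps (2 dp)

132.88


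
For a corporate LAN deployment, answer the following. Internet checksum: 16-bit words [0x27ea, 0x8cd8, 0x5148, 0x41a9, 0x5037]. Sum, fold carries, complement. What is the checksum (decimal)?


Given words: [0x27ea, 0x8cd8, 0x5148, 0x41a9, 0x5037]
Step 1: Sum all words
Raw sum = 10218 + 36056 + 20808 + 16809 + 20535 = 104426
Step 2: Fold carry: (38890 + 1) = 38891
One's complement = ~38891 & 0xFFFF = 26644

26644


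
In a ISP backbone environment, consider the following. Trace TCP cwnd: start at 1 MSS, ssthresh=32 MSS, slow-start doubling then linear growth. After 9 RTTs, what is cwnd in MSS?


RTT 0: cwnd = 1 MSS (initial)
RTT 1: cwnd = 2 MSS (slow start, doubled)
RTT 2: cwnd = 4 MSS (slow start, doubled)
RTT 3: cwnd = 8 MSS (slow start, doubled)
RTT 4: cwnd = 16 MSS (slow start, doubled)
RTT 5: cwnd = 32 MSS (slow start, doubled)
RTT 6: cwnd = 33 MSS (congestion avoidance, +1)
RTT 7: cwnd = 34 MSS (congestion avoidance, +1)
RTT 8: cwnd = 35 MSS (congestion avoidance, +1)
RTT 9: cwnd = 36 MSS (congestion avoidance, +1)

36


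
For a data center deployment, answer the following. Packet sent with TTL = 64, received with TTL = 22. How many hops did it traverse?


Given: initial TTL = 64, received TTL = 22
Hops = initial TTL - received TTL
Hops = 64 - 22 = 42

42


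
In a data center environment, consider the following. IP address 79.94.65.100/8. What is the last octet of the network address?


Given: IP = 79.94.65.100, prefix = /8
Subnet mask = 255.0.0.0
Last octet of IP: 100
Last octet of mask: 0
Network last octet = 100 AND 0 = 0

0


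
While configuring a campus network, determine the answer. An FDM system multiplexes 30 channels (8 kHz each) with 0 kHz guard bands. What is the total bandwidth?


Given: 30 channels, 8 kHz each, guard = 0 kHz
Channel bandwidth = 30 * 8 = 240 kHz
Guard bands = 29 gaps * 0 kHz = 0 kHz
Total = 240 + 0 = 240 kHz

240


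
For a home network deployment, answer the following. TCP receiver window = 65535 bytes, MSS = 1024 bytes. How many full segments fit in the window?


Given: RWND = 65535 bytes, MSS = 1024 bytes
Full segments = floor(RWND / MSS)
Full segments = floor(65535 / 1024)
Full segments = floor(63.999) = 63

63


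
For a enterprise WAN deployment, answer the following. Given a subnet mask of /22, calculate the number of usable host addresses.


Given: subnet mask /22
Host bits = 32 - 22 = 10
Total addresses = 2^10 = 1024
Usable hosts = 1024 - 2 (network + broadcast) = 1022

1022


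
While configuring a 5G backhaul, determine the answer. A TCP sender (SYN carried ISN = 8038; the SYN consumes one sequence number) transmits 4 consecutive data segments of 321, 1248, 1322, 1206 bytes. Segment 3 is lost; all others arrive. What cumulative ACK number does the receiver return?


SYN uses sequence number 8038; first data byte = ISN + 1 = 8039.
Segment 1: SEQ = 8039, len = 321 B, covers [8039, 8359]
Segment 2: SEQ = 8360, len = 1248 B, covers [8360, 9607]
Segment 3: SEQ = 9608, len = 1322 B, covers [9608, 10929] [LOST]
Segment 4: SEQ = 10930, len = 1206 B, covers [10930, 12135]
In-order data received: bytes [8039, 9607] (segments 1..2).
Segment 3 missing -> gap begins at byte 9608; later segments buffered out of order.
Cumulative ACK = next expected in-order byte = 8039 + 321 + 1248 = 9608

9608


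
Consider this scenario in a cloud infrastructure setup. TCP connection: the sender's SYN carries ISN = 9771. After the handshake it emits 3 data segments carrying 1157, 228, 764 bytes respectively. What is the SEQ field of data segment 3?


The SYN occupies sequence number ISN = 9771, so the first data byte is ISN + 1 = 9772.
SEQ of data segment i = (ISN + 1) + sum of payload sizes of segments 1..i-1.
Segment 1: SEQ = 9772, payload = 1157 bytes
Segment 2: SEQ = 10929, payload = 228 bytes
Segment 3: SEQ = 11157, payload = 764 bytes
SEQ of segment 3 = 9772 + 1157 + 228 = 11157

11157


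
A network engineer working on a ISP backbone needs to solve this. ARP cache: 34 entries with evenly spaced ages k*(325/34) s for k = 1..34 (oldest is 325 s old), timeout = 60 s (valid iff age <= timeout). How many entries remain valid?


Ages are k * 325/34 s for k = 1..34 (spacing = 9.5588 s).
Entry k is valid iff k * 325/34 <= 60 iff k <= 34 * 60 / 325 = 6.2769
n_valid = floor(6.2769) = 6
(n_stale = 34 - 6 = 28)

6


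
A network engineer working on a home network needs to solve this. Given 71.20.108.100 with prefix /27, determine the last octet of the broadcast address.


Given: IP = 71.20.108.100, prefix = /27
Host bits = 32 - 27 = 5
Network last octet = 100 AND mask = 96
Host part size = 2^5 - 1 = 31
Broadcast last octet = 96 OR 31 = 127

127


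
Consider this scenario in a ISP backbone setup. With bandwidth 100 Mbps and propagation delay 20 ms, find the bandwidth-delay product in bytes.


Given: bandwidth = 100 Mbps, delay = 20 ms
BDP in bits = 100 * 10^6 * 20 / 1000
BDP in bits = 2000000
BDP in bytes = 2000000 / 8 = 250000

250000


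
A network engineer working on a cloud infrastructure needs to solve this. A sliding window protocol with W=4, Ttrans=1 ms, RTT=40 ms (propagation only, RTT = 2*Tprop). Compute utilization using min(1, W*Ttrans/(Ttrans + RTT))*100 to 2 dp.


Given: W = 4, Ttrans = 1 ms, RTT = 40 ms (= 2 * Tprop, Tprop = 20 ms)
Cycle time = Ttrans + RTT = 1 + 40 = 41 ms (first packet sent until its ACK returns)
W * Ttrans = 4 * 1 = 4 ms of sending per cycle
W * Ttrans / (Ttrans + RTT) = 4 / 41 = 0.097561
U = min(1, 0.097561) = 0.097561
U% = 9.76%

9.76


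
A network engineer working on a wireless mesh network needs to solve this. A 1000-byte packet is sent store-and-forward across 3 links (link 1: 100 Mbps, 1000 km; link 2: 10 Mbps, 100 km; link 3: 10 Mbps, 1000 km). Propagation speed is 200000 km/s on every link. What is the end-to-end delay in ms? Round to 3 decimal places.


Packet = 1000 bytes = 8000 bits. Store-and-forward: sum (t_trans + t_prop) per link.
Link 1: t_trans = 8000/(100*10^6) s = 0.0800 ms; t_prop = 1000/200000 s = 5.0000 ms; subtotal = 5.0800 ms
Link 2: t_trans = 8000/(10*10^6) s = 0.8000 ms; t_prop = 100/200000 s = 0.5000 ms; subtotal = 1.3000 ms
Link 3: t_trans = 8000/(10*10^6) s = 0.8000 ms; t_prop = 1000/200000 s = 5.0000 ms; subtotal = 5.8000 ms
End-to-end = 5.0800 + 1.3000 + 5.8000 = 12.1800 ms -> 12.180 ms (3 dp)

12.180


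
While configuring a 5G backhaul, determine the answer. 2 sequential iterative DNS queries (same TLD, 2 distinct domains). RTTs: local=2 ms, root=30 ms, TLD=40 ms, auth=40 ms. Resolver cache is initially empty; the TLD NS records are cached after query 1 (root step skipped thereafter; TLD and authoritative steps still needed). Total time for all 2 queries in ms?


Lookup 1 (cold cache): local + root + TLD + auth = 2 + 30 + 40 + 40 = 112 ms
Lookups 2..2 (TLD NS cached -> skip root; new domain -> still ask TLD and auth): local + TLD + auth = 2 + 40 + 40 = 82 ms each
Remaining 1 lookups: 1 * 82 = 82 ms
Total = 112 + 82 = 194 ms

194


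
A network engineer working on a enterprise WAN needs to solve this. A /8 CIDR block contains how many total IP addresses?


Given: CIDR prefix /8
Host bits = 32 - 8 = 24
Total addresses = 2^24 = 16777216

16777216


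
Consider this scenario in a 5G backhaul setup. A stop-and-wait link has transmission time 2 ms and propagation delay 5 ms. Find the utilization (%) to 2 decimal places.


Given: Ttrans = 2 ms, Tprop = 5 ms
RTT = 2 * Tprop = 2 * 5 = 10 ms
U = Ttrans / (Ttrans + RTT)
U = 2 / (2 + 10)
U = 2 / 12 = 0.166667
U% = 16.67%

16.67


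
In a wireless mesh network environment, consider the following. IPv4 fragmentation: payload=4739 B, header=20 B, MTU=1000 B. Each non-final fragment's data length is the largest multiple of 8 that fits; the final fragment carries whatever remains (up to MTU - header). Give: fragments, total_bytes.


Max data per non-final fragment = floor((MTU - header)/8)*8 = floor((1000 - 20)/8)*8 = floor(980/8)*8 = 976 B
Final fragment needs no 8-byte alignment: it can carry up to MTU - header = 980 B
Non-final fragments needed = ceil((payload - 980) / 976) = ceil(3759/976) = ceil(3.8514) = 4
Number of fragments = 4 + 1 = 5
Fragment sizes (data): 4 * 976 B + 835 B (last, 835 <= 980 OK)
Total bytes sent = payload + n_frags * header = 4739 + 5*20 = 4739 + 100 = 4839 B

5, 4839


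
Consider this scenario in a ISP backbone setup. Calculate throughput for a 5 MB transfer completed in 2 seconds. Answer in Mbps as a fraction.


Given: file = 5 MB, time = 2 s
File in Mb = 5 * 8 = 40 Mb
Throughput = 40 / 2 Mbps
Throughput = 20 Mbps

20


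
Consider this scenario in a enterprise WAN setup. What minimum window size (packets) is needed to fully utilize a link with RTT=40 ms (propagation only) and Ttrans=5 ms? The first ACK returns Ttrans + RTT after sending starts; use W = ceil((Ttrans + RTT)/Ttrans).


Given: Ttrans = 5 ms, RTT = 40 ms (= 2 * Tprop, Tprop = 20 ms)
Time until first ACK returns = Ttrans + RTT = 5 + 40 = 45 ms
Need W * Ttrans >= Ttrans + RTT  ->  W >= (Ttrans + RTT) / Ttrans
(Ttrans + RTT) / Ttrans = 45 / 5 = 9
W_min = ceil(9) = 9

9


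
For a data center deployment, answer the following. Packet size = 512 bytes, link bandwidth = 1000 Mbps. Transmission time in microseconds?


Given: packet = 512 bytes, bandwidth = 1000 Mbps
Packet in bits = 512 * 8 = 4096 bits
Bandwidth = 1000 * 10^6 = 1000000000 bps
Time = 4096 / 1000000000 seconds
Time in us = 4096 * 10^6 / 1000000000 = 4.096

4.096


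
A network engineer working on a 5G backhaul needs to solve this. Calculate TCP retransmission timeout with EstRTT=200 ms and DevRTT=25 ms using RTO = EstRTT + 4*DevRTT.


Given: EstRTT = 200 ms, DevRTT = 25 ms
Timeout = EstRTT + 4 * DevRTT
4 * DevRTT = 4 * 25 = 100
Timeout = 200 + 100 = 300 ms

300


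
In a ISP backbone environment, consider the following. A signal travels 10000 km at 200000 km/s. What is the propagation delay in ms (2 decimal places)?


Given: distance = 10000 km, speed = 200000 km/s
Delay = distance / speed = 10000 / 200000 seconds
Delay in ms = 10000 * 1000 / 200000
Delay = 50.0000 ms
Rounded to 2 dp = 50.00 ms

50.00


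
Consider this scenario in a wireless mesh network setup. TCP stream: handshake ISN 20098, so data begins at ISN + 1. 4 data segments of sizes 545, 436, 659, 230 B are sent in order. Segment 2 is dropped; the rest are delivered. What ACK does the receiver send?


SYN uses sequence number 20098; first data byte = ISN + 1 = 20099.
Segment 1: SEQ = 20099, len = 545 B, covers [20099, 20643]
Segment 2: SEQ = 20644, len = 436 B, covers [20644, 21079] [LOST]
Segment 3: SEQ = 21080, len = 659 B, covers [21080, 21738]
Segment 4: SEQ = 21739, len = 230 B, covers [21739, 21968]
In-order data received: bytes [20099, 20643] (segments 1..1).
Segment 2 missing -> gap begins at byte 20644; later segments buffered out of order.
Cumulative ACK = next expected in-order byte = 20099 + 545 = 20644

20644


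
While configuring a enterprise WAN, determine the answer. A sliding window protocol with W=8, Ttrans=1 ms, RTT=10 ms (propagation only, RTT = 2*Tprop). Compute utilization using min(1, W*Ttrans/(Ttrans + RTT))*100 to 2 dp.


Given: W = 8, Ttrans = 1 ms, RTT = 10 ms (= 2 * Tprop, Tprop = 5 ms)
Cycle time = Ttrans + RTT = 1 + 10 = 11 ms (first packet sent until its ACK returns)
W * Ttrans = 8 * 1 = 8 ms of sending per cycle
W * Ttrans / (Ttrans + RTT) = 8 / 11 = 0.727273
U = min(1, 0.727273) = 0.727273
U% = 72.73%

72.73


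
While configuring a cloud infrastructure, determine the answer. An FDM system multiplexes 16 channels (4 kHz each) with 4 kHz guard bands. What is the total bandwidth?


Given: 16 channels, 4 kHz each, guard = 4 kHz
Channel bandwidth = 16 * 4 = 64 kHz
Guard bands = 15 gaps * 4 kHz = 60 kHz
Total = 64 + 60 = 124 kHz

124


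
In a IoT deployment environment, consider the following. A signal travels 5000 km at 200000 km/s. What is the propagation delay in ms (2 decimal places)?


Given: distance = 5000 km, speed = 200000 km/s
Delay = distance / speed = 5000 / 200000 seconds
Delay in ms = 5000 * 1000 / 200000
Delay = 25.0000 ms
Rounded to 2 dp = 25.00 ms

25.00


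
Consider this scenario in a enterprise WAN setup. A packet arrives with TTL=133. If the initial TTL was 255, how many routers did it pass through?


Given: initial TTL = 255, received TTL = 133
Hops = initial TTL - received TTL
Hops = 255 - 133 = 122

122


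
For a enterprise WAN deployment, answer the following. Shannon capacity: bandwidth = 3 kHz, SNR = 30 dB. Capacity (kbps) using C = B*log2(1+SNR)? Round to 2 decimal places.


Given: B = 3 kHz, SNR = 30 dB
SNR linear = 10^(30/10) = 1000
1 + SNR = 1001
log2(1001) = 9.9672262588
C = 3 * 1000 * 9.9672262588 = 29901.6788 bps
C = 29.901679 kbps -> 29.90 kbps (2 dp)

29.90


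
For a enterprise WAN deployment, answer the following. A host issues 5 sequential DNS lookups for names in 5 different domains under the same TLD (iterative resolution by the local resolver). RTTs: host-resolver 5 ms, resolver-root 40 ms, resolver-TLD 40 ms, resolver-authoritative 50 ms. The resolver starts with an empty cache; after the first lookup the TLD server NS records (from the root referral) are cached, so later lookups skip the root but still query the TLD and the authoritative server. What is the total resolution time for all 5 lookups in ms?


Lookup 1 (cold cache): local + root + TLD + auth = 5 + 40 + 40 + 50 = 135 ms
Lookups 2..5 (TLD NS cached -> skip root; new domain -> still ask TLD and auth): local + TLD + auth = 5 + 40 + 50 = 95 ms each
Remaining 4 lookups: 4 * 95 = 380 ms
Total = 135 + 380 = 515 ms

515


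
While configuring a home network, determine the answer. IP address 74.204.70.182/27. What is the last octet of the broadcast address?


Given: IP = 74.204.70.182, prefix = /27
Host bits = 32 - 27 = 5
Network last octet = 182 AND mask = 160
Host part size = 2^5 - 1 = 31
Broadcast last octet = 160 OR 31 = 191

191


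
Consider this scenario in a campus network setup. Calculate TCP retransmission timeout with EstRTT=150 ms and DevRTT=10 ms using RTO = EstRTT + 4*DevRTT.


Given: EstRTT = 150 ms, DevRTT = 10 ms
Timeout = EstRTT + 4 * DevRTT
4 * DevRTT = 4 * 10 = 40
Timeout = 150 + 40 = 190 ms

190


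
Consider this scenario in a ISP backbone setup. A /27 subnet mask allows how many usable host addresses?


Given: subnet mask /27
Host bits = 32 - 27 = 5
Total addresses = 2^5 = 32
Usable hosts = 32 - 2 (network + broadcast) = 30

30


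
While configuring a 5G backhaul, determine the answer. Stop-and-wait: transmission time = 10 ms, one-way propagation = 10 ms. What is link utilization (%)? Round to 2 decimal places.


Given: Ttrans = 10 ms, Tprop = 10 ms
RTT = 2 * Tprop = 2 * 10 = 20 ms
U = Ttrans / (Ttrans + RTT)
U = 10 / (10 + 20)
U = 10 / 30 = 0.333333
U% = 33.33%

33.33


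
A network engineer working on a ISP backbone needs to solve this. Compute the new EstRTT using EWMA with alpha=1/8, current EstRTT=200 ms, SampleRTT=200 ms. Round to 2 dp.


Given: EstRTT = 200 ms, SampleRTT = 200 ms, alpha = 1/8
New EstRTT = (1 - alpha) * EstRTT + alpha * SampleRTT
(7/8) * 200 = 175
(1/8) * 200 = 25
New EstRTT = 175 + 25 = 200 ms -> 200.00 ms (2 dp)

200.00


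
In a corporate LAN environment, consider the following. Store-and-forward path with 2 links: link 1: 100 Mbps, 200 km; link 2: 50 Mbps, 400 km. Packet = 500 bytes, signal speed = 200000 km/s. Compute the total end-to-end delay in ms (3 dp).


Packet = 500 bytes = 4000 bits. Store-and-forward: sum (t_trans + t_prop) per link.
Link 1: t_trans = 4000/(100*10^6) s = 0.0400 ms; t_prop = 200/200000 s = 1.0000 ms; subtotal = 1.0400 ms
Link 2: t_trans = 4000/(50*10^6) s = 0.0800 ms; t_prop = 400/200000 s = 2.0000 ms; subtotal = 2.0800 ms
End-to-end = 1.0400 + 2.0800 = 3.1200 ms -> 3.120 ms (3 dp)

3.120


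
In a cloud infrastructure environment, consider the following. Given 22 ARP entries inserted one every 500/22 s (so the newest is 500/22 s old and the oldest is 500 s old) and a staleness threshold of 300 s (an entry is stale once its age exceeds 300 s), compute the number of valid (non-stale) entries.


Ages are k * 500/22 s for k = 1..22 (spacing = 22.7273 s).
Entry k is valid iff k * 500/22 <= 300 iff k <= 22 * 300 / 500 = 13.2000
n_valid = floor(13.2000) = 13
(n_stale = 22 - 13 = 9)

13


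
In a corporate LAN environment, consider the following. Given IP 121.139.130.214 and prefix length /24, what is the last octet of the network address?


Given: IP = 121.139.130.214, prefix = /24
Subnet mask = 255.255.255.0
Last octet of IP: 214
Last octet of mask: 0
Network last octet = 214 AND 0 = 0

0


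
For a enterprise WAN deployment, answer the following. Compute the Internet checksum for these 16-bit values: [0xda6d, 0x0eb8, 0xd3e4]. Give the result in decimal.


Given words: [0xda6d, 0x0eb8, 0xd3e4]
Step 1: Sum all words
Raw sum = 55917 + 3768 + 54244 = 113929
Step 2: Fold carry: (48393 + 1) = 48394
One's complement = ~48394 & 0xFFFF = 17141

17141


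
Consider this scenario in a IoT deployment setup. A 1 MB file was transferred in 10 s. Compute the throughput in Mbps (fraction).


Given: file = 1 MB, time = 10 s
File in Mb = 1 * 8 = 8 Mb
Throughput = 8 / 10 Mbps
Throughput = 4/5 Mbps

4/5


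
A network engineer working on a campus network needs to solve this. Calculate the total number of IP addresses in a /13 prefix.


Given: CIDR prefix /13
Host bits = 32 - 13 = 19
Total addresses = 2^19 = 524288

524288


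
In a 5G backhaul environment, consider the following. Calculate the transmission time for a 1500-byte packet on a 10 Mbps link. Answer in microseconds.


Given: packet = 1500 bytes, bandwidth = 10 Mbps
Packet in bits = 1500 * 8 = 12000 bits
Bandwidth = 10 * 10^6 = 10000000 bps
Time = 12000 / 10000000 seconds
Time in us = 12000 * 10^6 / 10000000 = 1200

1200


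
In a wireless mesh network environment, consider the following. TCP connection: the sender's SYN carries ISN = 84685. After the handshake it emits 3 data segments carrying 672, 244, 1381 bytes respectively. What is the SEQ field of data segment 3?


The SYN occupies sequence number ISN = 84685, so the first data byte is ISN + 1 = 84686.
SEQ of data segment i = (ISN + 1) + sum of payload sizes of segments 1..i-1.
Segment 1: SEQ = 84686, payload = 672 bytes
Segment 2: SEQ = 85358, payload = 244 bytes
Segment 3: SEQ = 85602, payload = 1381 bytes
SEQ of segment 3 = 84686 + 672 + 244 = 85602

85602


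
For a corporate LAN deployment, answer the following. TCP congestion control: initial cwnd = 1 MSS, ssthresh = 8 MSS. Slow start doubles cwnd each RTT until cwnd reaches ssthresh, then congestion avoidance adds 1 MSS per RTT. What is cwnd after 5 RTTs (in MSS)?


RTT 0: cwnd = 1 MSS (initial)
RTT 1: cwnd = 2 MSS (slow start, doubled)
RTT 2: cwnd = 4 MSS (slow start, doubled)
RTT 3: cwnd = 8 MSS (slow start, doubled)
RTT 4: cwnd = 9 MSS (congestion avoidance, +1)
RTT 5: cwnd = 10 MSS (congestion avoidance, +1)

10


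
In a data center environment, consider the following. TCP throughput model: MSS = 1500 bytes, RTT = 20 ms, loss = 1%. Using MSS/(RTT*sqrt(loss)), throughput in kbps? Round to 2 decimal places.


Given: MSS = 1500 bytes, RTT = 20 ms, loss = 1%
RTT in seconds = 20 / 1000 = 0.02
Loss rate = 1% = 0.01
sqrt(loss) = sqrt(0.01) = 0.1
Throughput (bytes/s) = 1500 / (0.02 * 0.1) = 750000.0000
Throughput (kbps) = 750000.0000 * 8 / 1000 = 6000.000000 -> 6000.00 kbps (2 dp)

6000.00


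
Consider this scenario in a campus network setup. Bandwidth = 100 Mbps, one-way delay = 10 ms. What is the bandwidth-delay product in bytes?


Given: bandwidth = 100 Mbps, delay = 10 ms
BDP in bits = 100 * 10^6 * 10 / 1000
BDP in bits = 1000000
BDP in bytes = 1000000 / 8 = 125000

125000


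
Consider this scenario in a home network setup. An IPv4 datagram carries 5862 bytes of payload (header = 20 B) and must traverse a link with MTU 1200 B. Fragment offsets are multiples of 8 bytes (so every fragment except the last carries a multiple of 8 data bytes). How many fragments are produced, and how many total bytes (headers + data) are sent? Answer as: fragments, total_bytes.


Max data per non-final fragment = floor((MTU - header)/8)*8 = floor((1200 - 20)/8)*8 = floor(1180/8)*8 = 1176 B
Final fragment needs no 8-byte alignment: it can carry up to MTU - header = 1180 B
Non-final fragments needed = ceil((payload - 1180) / 1176) = ceil(4682/1176) = ceil(3.9813) = 4
Number of fragments = 4 + 1 = 5
Fragment sizes (data): 4 * 1176 B + 1158 B (last, 1158 <= 1180 OK)
Total bytes sent = payload + n_frags * header = 5862 + 5*20 = 5862 + 100 = 5962 B

5, 5962


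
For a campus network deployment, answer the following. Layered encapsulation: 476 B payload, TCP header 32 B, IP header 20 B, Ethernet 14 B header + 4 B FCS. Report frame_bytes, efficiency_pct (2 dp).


TCP segment = 476 + 32 = 508 B
IP packet = 508 + 20 = 528 B
Ethernet frame = 528 + 14 + 4 = 546 B
Efficiency = app / frame = 476 / 546 = 0.871795 = 87.1795% -> 87.18% (2 dp)

546, 87.18


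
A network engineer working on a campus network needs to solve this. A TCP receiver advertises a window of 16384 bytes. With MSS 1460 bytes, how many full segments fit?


Given: RWND = 16384 bytes, MSS = 1460 bytes
Full segments = floor(RWND / MSS)
Full segments = floor(16384 / 1460)
Full segments = floor(11.2219) = 11

11


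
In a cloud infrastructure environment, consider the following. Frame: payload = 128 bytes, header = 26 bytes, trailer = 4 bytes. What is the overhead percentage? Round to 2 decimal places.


Given: payload = 128 B, header = 26 B, trailer = 4 B
Overhead bytes = header + trailer = 26 + 4 = 30
Total frame = payload + overhead = 128 + 30 = 158
Overhead % = 30 / 158 * 100 = 18.9873% -> 18.99% (2 dp)

18.99


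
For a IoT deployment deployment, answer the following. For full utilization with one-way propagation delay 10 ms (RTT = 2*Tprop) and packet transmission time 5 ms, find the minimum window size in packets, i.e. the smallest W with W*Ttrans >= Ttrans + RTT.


Given: Ttrans = 5 ms, RTT = 20 ms (= 2 * Tprop, Tprop = 10 ms)
Time until first ACK returns = Ttrans + RTT = 5 + 20 = 25 ms
Need W * Ttrans >= Ttrans + RTT  ->  W >= (Ttrans + RTT) / Ttrans
(Ttrans + RTT) / Ttrans = 25 / 5 = 5
W_min = ceil(5) = 5

5


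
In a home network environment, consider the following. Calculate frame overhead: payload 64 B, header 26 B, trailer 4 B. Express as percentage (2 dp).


Given: payload = 64 B, header = 26 B, trailer = 4 B
Overhead bytes = header + trailer = 26 + 4 = 30
Total frame = payload + overhead = 64 + 30 = 94
Overhead % = 30 / 94 * 100 = 31.9149% -> 31.91% (2 dp)

31.91


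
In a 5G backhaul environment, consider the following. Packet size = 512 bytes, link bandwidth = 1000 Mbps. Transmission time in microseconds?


Given: packet = 512 bytes, bandwidth = 1000 Mbps
Packet in bits = 512 * 8 = 4096 bits
Bandwidth = 1000 * 10^6 = 1000000000 bps
Time = 4096 / 1000000000 seconds
Time in us = 4096 * 10^6 / 1000000000 = 4.096

4.096
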